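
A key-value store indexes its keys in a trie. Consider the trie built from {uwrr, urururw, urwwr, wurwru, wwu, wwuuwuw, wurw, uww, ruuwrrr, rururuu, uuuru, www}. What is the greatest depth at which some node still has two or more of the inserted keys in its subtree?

The deepest shared node is where two words last agree before diverging.
e.g. "wurw" and "wurwru" share the prefix "wurw" of length 4; no pair shares a longer one.
Longest shared-prefix length: 4

4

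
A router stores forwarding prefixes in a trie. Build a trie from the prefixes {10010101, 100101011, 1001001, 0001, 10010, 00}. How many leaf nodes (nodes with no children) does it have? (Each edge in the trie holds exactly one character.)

Leaves are exactly the stored words that no other stored word extends.
Those words: "0001", "1001001", "100101011"
Leaf count: 3

3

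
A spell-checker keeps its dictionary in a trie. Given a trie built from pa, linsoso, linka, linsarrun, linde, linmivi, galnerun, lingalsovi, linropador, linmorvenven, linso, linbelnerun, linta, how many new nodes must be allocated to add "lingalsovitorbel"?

6

Walking "lingalsovitorbel" from the root, the first 10 characters ("lingalsovi") follow existing edges; "t" is the first miss.
So 16 − 10 = 6 new nodes.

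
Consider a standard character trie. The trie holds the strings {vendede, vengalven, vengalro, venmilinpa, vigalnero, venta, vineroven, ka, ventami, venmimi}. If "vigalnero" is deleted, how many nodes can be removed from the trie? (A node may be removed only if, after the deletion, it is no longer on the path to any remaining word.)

7

Walk "vigalnero" from the leaf back toward the root, removing each node that no remaining word uses.
The suffix "galnero" (7 nodes) is used only by "vigalnero"; the node for "vi" still has the child "n", so pruning stops there.
Nodes removed: 7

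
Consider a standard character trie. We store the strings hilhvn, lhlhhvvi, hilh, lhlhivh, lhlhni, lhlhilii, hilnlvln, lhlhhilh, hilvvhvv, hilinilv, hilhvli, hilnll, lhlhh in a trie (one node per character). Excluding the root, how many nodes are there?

43

For each word, the new-node count is its length minus the longest prefix already in the trie:
  "hilhvn" → 6 new (h, i, l, h, v, n)
  "lhlhhvvi" → 8 new (l, h, l, h, h, v, v, i)
  "hilh" → prefix "hilh" already present; 0 new (none)
  "lhlhivh" → prefix "lhlh" already present; 3 new (i, v, h)
  "lhlhni" → prefix "lhlh" already present; 2 new (n, i)
  "lhlhilii" → prefix "lhlhi" already present; 3 new (l, i, i)
  "hilnlvln" → prefix "hil" already present; 5 new (n, l, v, l, n)
  "lhlhhilh" → prefix "lhlhh" already present; 3 new (i, l, h)
  "hilvvhvv" → prefix "hil" already present; 5 new (v, v, h, v, v)
  "hilinilv" → prefix "hil" already present; 5 new (i, n, i, l, v)
  "hilhvli" → prefix "hilhv" already present; 2 new (l, i)
  "hilnll" → prefix "hilnl" already present; 1 new (l)
  "lhlhh" → prefix "lhlhh" already present; 0 new (none)
Total nodes = 6 + 8 + 0 + 3 + 2 + 3 + 5 + 3 + 5 + 5 + 2 + 1 + 0 = 43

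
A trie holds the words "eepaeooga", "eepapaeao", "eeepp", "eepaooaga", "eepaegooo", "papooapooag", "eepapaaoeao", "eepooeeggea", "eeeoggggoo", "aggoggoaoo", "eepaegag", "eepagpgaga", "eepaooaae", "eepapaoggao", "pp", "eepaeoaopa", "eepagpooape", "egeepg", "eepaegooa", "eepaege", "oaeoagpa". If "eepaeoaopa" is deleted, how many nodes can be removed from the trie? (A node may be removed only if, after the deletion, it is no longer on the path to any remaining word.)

After clearing the end-marker at "eepaeoaopa", prune upward until reaching a node still needed by another word.
The suffix "aopa" (4 nodes) is used only by "eepaeoaopa"; the node for "eepaeo" still has the child "o", so pruning stops there.
Nodes removed: 4

4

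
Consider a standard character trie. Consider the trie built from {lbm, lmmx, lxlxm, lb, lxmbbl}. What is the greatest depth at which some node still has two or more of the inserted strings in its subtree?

2

Equivalently: take the maximum, over all pairs, of their longest common prefix length.
e.g. "lb" and "lbm" share the prefix "lb" of length 2; no pair shares a longer one.
Longest shared-prefix length: 2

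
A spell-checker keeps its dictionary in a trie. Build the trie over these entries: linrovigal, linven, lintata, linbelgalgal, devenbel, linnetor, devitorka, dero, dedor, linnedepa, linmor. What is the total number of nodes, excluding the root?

Count nodes per top-level branch (shared prefixes stored once):
  'd'-branch (dedor, dero, devenbel, devitorka): 19 nodes
  'l'-branch (linbelgalgal, linmor, linnedepa, linnetor, linrovigal, lintata, linven): 38 nodes
Sum: 57

57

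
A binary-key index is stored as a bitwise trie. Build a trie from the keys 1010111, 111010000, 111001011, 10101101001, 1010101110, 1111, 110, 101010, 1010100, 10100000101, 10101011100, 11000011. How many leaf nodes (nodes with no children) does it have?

9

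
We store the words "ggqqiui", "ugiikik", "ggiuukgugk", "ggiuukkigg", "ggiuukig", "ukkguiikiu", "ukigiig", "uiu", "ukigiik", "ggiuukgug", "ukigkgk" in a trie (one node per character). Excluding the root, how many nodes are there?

48

Insert word by word; a character creates a node only if that edge doesn't already exist:
  "ggqqiui" → 7 new (g, g, q, q, i, u, i)
  "ugiikik" → 7 new (u, g, i, i, k, i, k)
  "ggiuukgugk" → prefix "gg" already present; 8 new (i, u, u, k, g, u, g, k)
  "ggiuukkigg" → prefix "ggiuuk" already present; 4 new (k, i, g, g)
  "ggiuukig" → prefix "ggiuuk" already present; 2 new (i, g)
  "ukkguiikiu" → prefix "u" already present; 9 new (k, k, g, u, i, i, k, i, u)
  "ukigiig" → prefix "uk" already present; 5 new (i, g, i, i, g)
  "uiu" → prefix "u" already present; 2 new (i, u)
  "ukigiik" → prefix "ukigii" already present; 1 new (k)
  "ggiuukgug" → prefix "ggiuukgug" already present; 0 new (none)
  "ukigkgk" → prefix "ukig" already present; 3 new (k, g, k)
Total nodes = 7 + 7 + 8 + 4 + 2 + 9 + 5 + 2 + 1 + 0 + 3 = 48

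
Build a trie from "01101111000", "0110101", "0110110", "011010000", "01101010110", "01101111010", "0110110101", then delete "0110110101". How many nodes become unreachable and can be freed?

A node on "0110110101"'s path can go only if nothing else ends at it or branches off below it.
The suffix "101" (3 nodes) is used only by "0110110101"; "0110110" is itself a stored word, so pruning stops there.
Nodes removed: 3

3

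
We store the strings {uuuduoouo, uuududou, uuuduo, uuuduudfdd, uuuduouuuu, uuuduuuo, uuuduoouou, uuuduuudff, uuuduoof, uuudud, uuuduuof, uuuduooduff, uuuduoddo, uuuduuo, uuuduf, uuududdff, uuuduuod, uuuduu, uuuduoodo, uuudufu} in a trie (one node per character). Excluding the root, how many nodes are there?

44

Count nodes per top-level branch (shared prefixes stored once):
  'u'-branch (uuudud, uuududdff, uuududou, uuuduf, uuudufu, uuuduo, uuuduoddo, uuuduoodo, uuuduooduff, uuuduoof, uuuduoouo, uuuduoouou, uuuduouuuu, uuuduu, uuuduudfdd, uuuduuo, uuuduuod, uuuduuof, uuuduuudff, uuuduuuo): 44 nodes
Sum: 44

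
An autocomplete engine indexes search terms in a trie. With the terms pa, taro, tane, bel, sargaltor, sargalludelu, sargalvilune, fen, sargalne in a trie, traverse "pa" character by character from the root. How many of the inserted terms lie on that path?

1

Traverse "pa" character by character; count nodes along the way that are marked as word ends.
Prefixes of the query that are stored words: "pa"
Count: 1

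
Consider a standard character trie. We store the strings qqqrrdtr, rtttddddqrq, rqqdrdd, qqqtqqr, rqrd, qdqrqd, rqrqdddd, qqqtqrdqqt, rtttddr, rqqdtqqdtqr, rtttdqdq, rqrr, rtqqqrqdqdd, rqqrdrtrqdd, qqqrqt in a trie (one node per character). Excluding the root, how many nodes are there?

77

For each word, the new-node count is its length minus the longest prefix already in the trie:
  "qqqrrdtr" → 8 new (q, q, q, r, r, d, t, r)
  "rtttddddqrq" → 11 new (r, t, t, t, d, d, d, d, q, r, q)
  "rqqdrdd" → prefix "r" already present; 6 new (q, q, d, r, d, d)
  "qqqtqqr" → prefix "qqq" already present; 4 new (t, q, q, r)
  "rqrd" → prefix "rq" already present; 2 new (r, d)
  "qdqrqd" → prefix "q" already present; 5 new (d, q, r, q, d)
  "rqrqdddd" → prefix "rqr" already present; 5 new (q, d, d, d, d)
  "qqqtqrdqqt" → prefix "qqqtq" already present; 5 new (r, d, q, q, t)
  "rtttddr" → prefix "rtttdd" already present; 1 new (r)
  "rqqdtqqdtqr" → prefix "rqqd" already present; 7 new (t, q, q, d, t, q, r)
  "rtttdqdq" → prefix "rtttd" already present; 3 new (q, d, q)
  "rqrr" → prefix "rqr" already present; 1 new (r)
  "rtqqqrqdqdd" → prefix "rt" already present; 9 new (q, q, q, r, q, d, q, d, d)
  "rqqrdrtrqdd" → prefix "rqq" already present; 8 new (r, d, r, t, r, q, d, d)
  "qqqrqt" → prefix "qqqr" already present; 2 new (q, t)
Total nodes = 8 + 11 + 6 + 4 + 2 + 5 + 5 + 5 + 1 + 7 + 3 + 1 + 9 + 8 + 2 = 77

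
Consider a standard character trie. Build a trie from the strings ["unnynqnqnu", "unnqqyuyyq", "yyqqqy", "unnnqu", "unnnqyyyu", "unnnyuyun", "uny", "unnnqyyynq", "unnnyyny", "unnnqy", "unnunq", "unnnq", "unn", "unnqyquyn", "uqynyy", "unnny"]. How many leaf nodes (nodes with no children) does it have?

12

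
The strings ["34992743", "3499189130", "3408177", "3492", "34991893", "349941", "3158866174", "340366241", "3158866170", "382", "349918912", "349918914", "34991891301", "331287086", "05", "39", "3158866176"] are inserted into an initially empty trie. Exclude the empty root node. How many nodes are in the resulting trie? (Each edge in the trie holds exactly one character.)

Count nodes per top-level branch (shared prefixes stored once):
  '0'-branch (05): 2 nodes
  '3'-branch (3158866170, 3158866174, 3158866176, 331287086, 340366241, 3408177, 3492, 349918912, 3499189130, 34991891301, 349918914, 34991893, 34992743, 349941, 382, 39): 54 nodes
Sum: 56

56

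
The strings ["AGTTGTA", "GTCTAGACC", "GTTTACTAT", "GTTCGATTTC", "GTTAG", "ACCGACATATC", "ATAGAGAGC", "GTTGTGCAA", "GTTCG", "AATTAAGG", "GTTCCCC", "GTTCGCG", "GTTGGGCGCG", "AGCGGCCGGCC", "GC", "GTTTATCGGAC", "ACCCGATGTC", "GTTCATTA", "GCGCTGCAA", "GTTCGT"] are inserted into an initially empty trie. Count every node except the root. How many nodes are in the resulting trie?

109

Count nodes per top-level branch (shared prefixes stored once):
  'A'-branch (AATTAAGG, ACCCGATGTC, ACCGACATATC, AGCGGCCGGCC, AGTTGTA, ATAGAGAGC): 48 nodes
  'G'-branch (GC, GCGCTGCAA, GTCTAGACC, GTTAG, GTTCATTA, GTTCCCC, GTTCG, GTTCGATTTC, GTTCGCG, GTTCGT, GTTGGGCGCG, GTTGTGCAA, GTTTACTAT, GTTTATCGGAC): 61 nodes
Sum: 109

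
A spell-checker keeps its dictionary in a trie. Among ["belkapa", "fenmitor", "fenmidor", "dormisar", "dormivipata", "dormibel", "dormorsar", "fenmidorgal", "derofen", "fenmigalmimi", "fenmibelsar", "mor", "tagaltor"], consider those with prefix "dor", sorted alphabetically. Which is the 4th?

DFS of the "dor" subtree visits, in order: "dormibel", "dormisar", "dormivipata", "dormorsar"
The 4th is dormorsar.

dormorsar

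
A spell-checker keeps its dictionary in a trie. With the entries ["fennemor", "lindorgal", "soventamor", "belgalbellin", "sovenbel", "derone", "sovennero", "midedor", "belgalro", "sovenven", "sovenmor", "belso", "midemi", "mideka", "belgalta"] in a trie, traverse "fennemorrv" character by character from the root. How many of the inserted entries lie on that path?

Check each prefix of "fennemorrv" against the stored set — each match is an end-marker on the path.
Prefixes of the query that are stored words: "fennemor"
Count: 1

1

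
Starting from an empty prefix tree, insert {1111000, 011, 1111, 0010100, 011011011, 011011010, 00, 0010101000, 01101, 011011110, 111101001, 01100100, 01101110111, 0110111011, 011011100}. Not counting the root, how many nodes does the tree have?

43

For each word, the new-node count is its length minus the longest prefix already in the trie:
  "1111000" → 7 new (1, 1, 1, 1, 0, 0, 0)
  "011" → 3 new (0, 1, 1)
  "1111" → prefix "1111" already present; 0 new (none)
  "0010100" → prefix "0" already present; 6 new (0, 1, 0, 1, 0, 0)
  "011011011" → prefix "011" already present; 6 new (0, 1, 1, 0, 1, 1)
  "011011010" → prefix "01101101" already present; 1 new (0)
  "00" → prefix "00" already present; 0 new (none)
  "0010101000" → prefix "001010" already present; 4 new (1, 0, 0, 0)
  "01101" → prefix "01101" already present; 0 new (none)
  "011011110" → prefix "011011" already present; 3 new (1, 1, 0)
  "111101001" → prefix "11110" already present; 4 new (1, 0, 0, 1)
  "01100100" → prefix "0110" already present; 4 new (0, 1, 0, 0)
  "01101110111" → prefix "0110111" already present; 4 new (0, 1, 1, 1)
  "0110111011" → prefix "0110111011" already present; 0 new (none)
  "011011100" → prefix "01101110" already present; 1 new (0)
Total nodes = 7 + 3 + 0 + 6 + 6 + 1 + 0 + 4 + 0 + 3 + 4 + 4 + 4 + 0 + 1 = 43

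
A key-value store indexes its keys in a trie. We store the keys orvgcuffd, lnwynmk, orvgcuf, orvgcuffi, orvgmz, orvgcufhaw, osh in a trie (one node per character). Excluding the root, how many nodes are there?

24

Trie structure (* marks end of a word):
(root)
├─ l
│  └─ n
│     └─ w
│        └─ y
│           └─ n
│              └─ m
│                 └─ k *
└─ o
   ├─ r
   │  └─ v
   │     └─ g
   │        ├─ c
   │        │  └─ u
   │        │     └─ f *
   │        │        ├─ f
   │        │        │  ├─ d *
   │        │        │  └─ i *
   │        │        └─ h
   │        │           └─ a
   │        │              └─ w *
   │        └─ m
   │           └─ z *
   └─ s
      └─ h *
Counting every labelled node above: 24.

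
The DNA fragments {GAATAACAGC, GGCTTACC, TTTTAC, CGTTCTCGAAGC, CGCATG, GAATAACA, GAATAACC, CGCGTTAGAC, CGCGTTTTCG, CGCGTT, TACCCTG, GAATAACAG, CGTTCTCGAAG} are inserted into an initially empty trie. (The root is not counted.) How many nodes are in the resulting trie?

57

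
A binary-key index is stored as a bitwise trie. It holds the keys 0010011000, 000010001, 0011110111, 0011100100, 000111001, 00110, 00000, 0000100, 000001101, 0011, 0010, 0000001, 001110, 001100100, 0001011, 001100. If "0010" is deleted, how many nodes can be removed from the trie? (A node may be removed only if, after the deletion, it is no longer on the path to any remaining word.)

0

Walk "0010" from the leaf back toward the root, removing each node that no remaining word uses.
Every node on "0010" is still needed (e.g. by "0010011000"), so nothing is freed.
Nodes removed: 0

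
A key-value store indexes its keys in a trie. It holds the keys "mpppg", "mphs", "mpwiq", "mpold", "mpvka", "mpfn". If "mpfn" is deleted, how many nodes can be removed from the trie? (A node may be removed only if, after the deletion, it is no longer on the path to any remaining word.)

2

After clearing the end-marker at "mpfn", prune upward until reaching a node still needed by another word.
The suffix "fn" (2 nodes) is used only by "mpfn"; the node for "mp" still has the child "p", so pruning stops there.
Nodes removed: 2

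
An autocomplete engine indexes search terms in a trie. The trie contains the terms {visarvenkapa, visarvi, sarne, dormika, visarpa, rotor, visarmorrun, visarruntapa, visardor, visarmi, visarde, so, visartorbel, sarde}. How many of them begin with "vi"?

9

Walk to "vi"; the words in its subtree are exactly those with that prefix.
Matches: "visarde", "visardor", "visarmi", "visarmorrun", "visarpa", "visarruntapa", "visartorbel", "visarvenkapa", "visarvi"
Count: 9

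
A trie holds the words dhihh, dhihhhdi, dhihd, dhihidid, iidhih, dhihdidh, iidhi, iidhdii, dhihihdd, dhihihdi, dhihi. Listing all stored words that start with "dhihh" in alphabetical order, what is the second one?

dhihhhdi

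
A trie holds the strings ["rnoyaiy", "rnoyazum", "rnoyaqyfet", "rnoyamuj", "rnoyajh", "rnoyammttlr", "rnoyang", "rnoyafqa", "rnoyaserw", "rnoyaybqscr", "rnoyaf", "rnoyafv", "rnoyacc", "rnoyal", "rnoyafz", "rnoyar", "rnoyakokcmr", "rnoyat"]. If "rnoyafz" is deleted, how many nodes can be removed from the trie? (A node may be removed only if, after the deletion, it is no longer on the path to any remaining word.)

1

Walk "rnoyafz" from the leaf back toward the root, removing each node that no remaining word uses.
The suffix "z" (1 node) is used only by "rnoyafz"; the node for "rnoyaf" still has the child "q", so pruning stops there.
Nodes removed: 1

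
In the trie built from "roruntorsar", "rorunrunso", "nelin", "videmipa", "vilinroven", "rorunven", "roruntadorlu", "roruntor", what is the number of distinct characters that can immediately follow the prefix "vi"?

2

Follow the path "vi" to its node, then look at its outgoing edges.
Distinct next characters after "vi": d, l.
That node has 2 child edges.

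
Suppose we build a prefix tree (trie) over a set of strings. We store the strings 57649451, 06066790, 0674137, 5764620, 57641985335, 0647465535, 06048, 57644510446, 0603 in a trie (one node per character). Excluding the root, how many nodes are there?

49

Insert word by word; a character creates a node only if that edge doesn't already exist:
  "57649451" → 8 new (5, 7, 6, 4, 9, 4, 5, 1)
  "06066790" → 8 new (0, 6, 0, 6, 6, 7, 9, 0)
  "0674137" → prefix "06" already present; 5 new (7, 4, 1, 3, 7)
  "5764620" → prefix "5764" already present; 3 new (6, 2, 0)
  "57641985335" → prefix "5764" already present; 7 new (1, 9, 8, 5, 3, 3, 5)
  "0647465535" → prefix "06" already present; 8 new (4, 7, 4, 6, 5, 5, 3, 5)
  "06048" → prefix "060" already present; 2 new (4, 8)
  "57644510446" → prefix "5764" already present; 7 new (4, 5, 1, 0, 4, 4, 6)
  "0603" → prefix "060" already present; 1 new (3)
Total nodes = 8 + 8 + 5 + 3 + 7 + 8 + 2 + 7 + 1 = 49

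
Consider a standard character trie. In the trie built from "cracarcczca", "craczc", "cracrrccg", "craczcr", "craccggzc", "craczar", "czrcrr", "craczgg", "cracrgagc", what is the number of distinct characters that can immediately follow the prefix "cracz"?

3

Follow the path "cracz" to its node, then look at its outgoing edges.
Characters that immediately follow "cracz" among the stored strings: {a, c, g}.
That node has 3 child edges.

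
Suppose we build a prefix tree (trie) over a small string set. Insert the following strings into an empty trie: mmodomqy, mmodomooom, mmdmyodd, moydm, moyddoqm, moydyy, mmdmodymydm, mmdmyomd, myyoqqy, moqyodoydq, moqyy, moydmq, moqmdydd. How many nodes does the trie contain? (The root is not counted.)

58

Count nodes per top-level branch (shared prefixes stored once):
  'm'-branch (mmdmodymydm, mmdmyodd, mmdmyomd, mmodomooom, mmodomqy, moqmdydd, moqyodoydq, moqyy, moyddoqm, moydm, moydmq, moydyy, myyoqqy): 58 nodes
Sum: 58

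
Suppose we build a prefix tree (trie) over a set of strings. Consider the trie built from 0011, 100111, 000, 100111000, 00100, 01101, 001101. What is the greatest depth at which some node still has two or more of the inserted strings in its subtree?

Equivalently: take the maximum, over all pairs, of their longest common prefix length.
"100111" and "100111000" agree on "100111" (6 characters) before diverging; nothing deeper is shared.
Longest shared-prefix length: 6

6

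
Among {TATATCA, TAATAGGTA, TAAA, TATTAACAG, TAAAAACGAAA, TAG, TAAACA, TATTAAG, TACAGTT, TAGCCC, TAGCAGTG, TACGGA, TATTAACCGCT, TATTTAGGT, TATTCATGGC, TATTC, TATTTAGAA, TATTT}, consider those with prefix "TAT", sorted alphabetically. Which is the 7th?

Words with prefix "TAT", in lexicographic order: "TATATCA", "TATTAACAG", "TATTAACCGCT", "TATTAAG", "TATTC", "TATTCATGGC", "TATTT", "TATTTAGAA", "TATTTAGGT"
Position 7: TATTT

TATTT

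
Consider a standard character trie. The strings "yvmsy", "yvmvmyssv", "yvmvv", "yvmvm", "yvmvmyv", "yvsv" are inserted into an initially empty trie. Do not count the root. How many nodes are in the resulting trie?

15

For each word, the new-node count is its length minus the longest prefix already in the trie:
  "yvmsy" → 5 new (y, v, m, s, y)
  "yvmvmyssv" → prefix "yvm" already present; 6 new (v, m, y, s, s, v)
  "yvmvv" → prefix "yvmv" already present; 1 new (v)
  "yvmvm" → prefix "yvmvm" already present; 0 new (none)
  "yvmvmyv" → prefix "yvmvmy" already present; 1 new (v)
  "yvsv" → prefix "yv" already present; 2 new (s, v)
Total nodes = 5 + 6 + 1 + 0 + 1 + 2 = 15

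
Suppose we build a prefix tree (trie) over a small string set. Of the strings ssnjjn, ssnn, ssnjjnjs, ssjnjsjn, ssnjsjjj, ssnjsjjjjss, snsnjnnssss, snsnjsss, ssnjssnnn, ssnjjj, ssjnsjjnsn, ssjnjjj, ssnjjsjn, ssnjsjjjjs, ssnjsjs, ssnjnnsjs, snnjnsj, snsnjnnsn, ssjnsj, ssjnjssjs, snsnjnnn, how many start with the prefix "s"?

21

Walk to "s"; the words in its subtree are exactly those with that prefix.
Matches: "snnjnsj", "snsnjnnn", "snsnjnnsn", "snsnjnnssss", "snsnjsss", "ssjnjjj", "ssjnjsjn", "ssjnjssjs", "ssjnsj", "ssjnsjjnsn", "ssnjjj", "ssnjjn", "ssnjjnjs", "ssnjjsjn", "ssnjnnsjs", "ssnjsjjj", "ssnjsjjjjs", "ssnjsjjjjss", "ssnjsjs", "ssnjssnnn", "ssnn"
Count: 21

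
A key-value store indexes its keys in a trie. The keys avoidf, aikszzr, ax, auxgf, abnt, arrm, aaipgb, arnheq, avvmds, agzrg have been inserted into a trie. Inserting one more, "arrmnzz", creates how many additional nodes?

3

Walking "arrmnzz" from the root, the first 4 characters ("arrm") follow existing edges; "n" is the first miss.
So 7 − 4 = 3 new nodes.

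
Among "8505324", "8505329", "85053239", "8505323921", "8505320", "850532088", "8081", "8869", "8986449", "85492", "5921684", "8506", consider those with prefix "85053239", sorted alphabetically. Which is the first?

85053239

DFS of the "85053239" subtree visits, in order: "85053239", "8505323921"
Position 1: 85053239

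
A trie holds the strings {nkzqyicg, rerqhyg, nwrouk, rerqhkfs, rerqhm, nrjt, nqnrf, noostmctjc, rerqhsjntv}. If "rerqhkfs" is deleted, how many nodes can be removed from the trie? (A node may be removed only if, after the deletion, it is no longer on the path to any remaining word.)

After clearing the end-marker at "rerqhkfs", prune upward until reaching a node still needed by another word.
The suffix "kfs" (3 nodes) is used only by "rerqhkfs"; the node for "rerqh" still has the child "y", so pruning stops there.
Nodes removed: 3

3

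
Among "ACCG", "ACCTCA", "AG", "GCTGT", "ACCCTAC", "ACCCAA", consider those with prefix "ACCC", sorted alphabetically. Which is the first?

ACCCAA

Words with prefix "ACCC", in lexicographic order: "ACCCAA", "ACCCTAC"
Position 1: ACCCAA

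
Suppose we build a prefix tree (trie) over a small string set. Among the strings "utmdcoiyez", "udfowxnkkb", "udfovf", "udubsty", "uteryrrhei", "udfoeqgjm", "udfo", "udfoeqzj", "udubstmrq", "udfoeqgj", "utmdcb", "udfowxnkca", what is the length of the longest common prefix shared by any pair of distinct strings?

8

The deepest shared node is where two words last agree before diverging.
e.g. "udfoeqgj" and "udfoeqgjm" share the prefix "udfoeqgj" of length 8; no pair shares a longer one.
Longest shared-prefix length: 8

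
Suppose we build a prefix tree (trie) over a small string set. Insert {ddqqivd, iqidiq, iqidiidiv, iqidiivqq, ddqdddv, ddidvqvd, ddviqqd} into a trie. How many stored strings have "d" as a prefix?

4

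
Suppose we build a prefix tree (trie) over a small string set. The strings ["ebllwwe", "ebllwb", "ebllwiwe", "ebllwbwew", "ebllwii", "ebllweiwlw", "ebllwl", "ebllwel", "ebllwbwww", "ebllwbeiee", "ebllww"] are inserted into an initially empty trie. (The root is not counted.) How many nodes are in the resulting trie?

28

For each word, the new-node count is its length minus the longest prefix already in the trie:
  "ebllwwe" → 7 new (e, b, l, l, w, w, e)
  "ebllwb" → prefix "ebllw" already present; 1 new (b)
  "ebllwiwe" → prefix "ebllw" already present; 3 new (i, w, e)
  "ebllwbwew" → prefix "ebllwb" already present; 3 new (w, e, w)
  "ebllwii" → prefix "ebllwi" already present; 1 new (i)
  "ebllweiwlw" → prefix "ebllw" already present; 5 new (e, i, w, l, w)
  "ebllwl" → prefix "ebllw" already present; 1 new (l)
  "ebllwel" → prefix "ebllwe" already present; 1 new (l)
  "ebllwbwww" → prefix "ebllwbw" already present; 2 new (w, w)
  "ebllwbeiee" → prefix "ebllwb" already present; 4 new (e, i, e, e)
  "ebllww" → prefix "ebllww" already present; 0 new (none)
Total nodes = 7 + 1 + 3 + 3 + 1 + 5 + 1 + 1 + 2 + 4 + 0 = 28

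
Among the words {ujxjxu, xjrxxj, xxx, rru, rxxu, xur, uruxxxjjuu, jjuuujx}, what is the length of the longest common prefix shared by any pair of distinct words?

1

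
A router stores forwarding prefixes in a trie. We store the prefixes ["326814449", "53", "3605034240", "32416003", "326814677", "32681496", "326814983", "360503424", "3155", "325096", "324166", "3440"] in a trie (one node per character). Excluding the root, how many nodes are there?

44

For each word, the new-node count is its length minus the longest prefix already in the trie:
  "326814449" → 9 new (3, 2, 6, 8, 1, 4, 4, 4, 9)
  "53" → 2 new (5, 3)
  "3605034240" → prefix "3" already present; 9 new (6, 0, 5, 0, 3, 4, 2, 4, 0)
  "32416003" → prefix "32" already present; 6 new (4, 1, 6, 0, 0, 3)
  "326814677" → prefix "326814" already present; 3 new (6, 7, 7)
  "32681496" → prefix "326814" already present; 2 new (9, 6)
  "326814983" → prefix "3268149" already present; 2 new (8, 3)
  "360503424" → prefix "360503424" already present; 0 new (none)
  "3155" → prefix "3" already present; 3 new (1, 5, 5)
  "325096" → prefix "32" already present; 4 new (5, 0, 9, 6)
  "324166" → prefix "32416" already present; 1 new (6)
  "3440" → prefix "3" already present; 3 new (4, 4, 0)
Total nodes = 9 + 2 + 9 + 6 + 3 + 2 + 2 + 0 + 3 + 4 + 1 + 3 = 44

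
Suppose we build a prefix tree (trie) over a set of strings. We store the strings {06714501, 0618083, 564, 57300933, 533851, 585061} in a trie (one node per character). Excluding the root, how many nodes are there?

Trie structure (* marks end of a word):
(root)
├─ 0
│  └─ 6
│     ├─ 1
│     │  └─ 8
│     │     └─ 0
│     │        └─ 8
│     │           └─ 3 *
│     └─ 7
│        └─ 1
│           └─ 4
│              └─ 5
│                 └─ 0
│                    └─ 1 *
└─ 5
   ├─ 3
   │  └─ 3
   │     └─ 8
   │        └─ 5
   │           └─ 1 *
   ├─ 6
   │  └─ 4 *
   ├─ 7
   │  └─ 3
   │     └─ 0
   │        └─ 0
   │           └─ 9
   │              └─ 3
   │                 └─ 3 *
   └─ 8
      └─ 5
         └─ 0
            └─ 6
               └─ 1 *
Counting every labelled node above: 33.

33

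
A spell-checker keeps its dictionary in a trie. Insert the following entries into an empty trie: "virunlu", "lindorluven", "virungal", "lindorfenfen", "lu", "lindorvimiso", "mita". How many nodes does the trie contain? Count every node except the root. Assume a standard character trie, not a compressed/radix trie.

38

Count nodes per top-level branch (shared prefixes stored once):
  'l'-branch (lindorfenfen, lindorluven, lindorvimiso, lu): 24 nodes
  'm'-branch (mita): 4 nodes
  'v'-branch (virungal, virunlu): 10 nodes
Sum: 38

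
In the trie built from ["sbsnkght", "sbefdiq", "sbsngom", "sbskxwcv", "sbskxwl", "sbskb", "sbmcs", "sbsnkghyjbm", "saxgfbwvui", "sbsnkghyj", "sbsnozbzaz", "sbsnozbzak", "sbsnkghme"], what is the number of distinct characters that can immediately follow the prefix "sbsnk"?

Walk "sbsnk" from the root, arriving at one node.
Distinct next characters after "sbsnk": g.
That node has 1 child edge.

1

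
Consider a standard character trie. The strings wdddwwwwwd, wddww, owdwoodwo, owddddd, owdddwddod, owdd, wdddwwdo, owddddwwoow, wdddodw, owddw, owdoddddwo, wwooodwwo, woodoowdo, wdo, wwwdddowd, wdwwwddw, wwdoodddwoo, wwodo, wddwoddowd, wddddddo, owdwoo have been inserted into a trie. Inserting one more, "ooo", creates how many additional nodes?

"o" is already a path in the trie; the remaining "oo" must be added.
So 3 − 1 = 2 new nodes.

2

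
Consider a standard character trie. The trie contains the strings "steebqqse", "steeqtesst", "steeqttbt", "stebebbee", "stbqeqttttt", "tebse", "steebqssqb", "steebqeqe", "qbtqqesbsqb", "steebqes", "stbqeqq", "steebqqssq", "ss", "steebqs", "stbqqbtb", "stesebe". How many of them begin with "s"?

14

Filter for entries beginning with "s":
Words under "s": ss, stbqeqq, stbqeqttttt, stbqqbtb, stebebbee, steebqeqe, steebqes, steebqqse, steebqqssq, steebqs, steebqssqb, steeqtesst, steeqttbt, stesebe
Count: 14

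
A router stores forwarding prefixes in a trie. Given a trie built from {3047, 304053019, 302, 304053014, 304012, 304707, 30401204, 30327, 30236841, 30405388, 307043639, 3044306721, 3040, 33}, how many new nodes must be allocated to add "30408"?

The longest prefix of "30408" already in the trie is "3040" (length 4).
New nodes needed: |"30408"| − 4 = 5 − 4 = 1.

1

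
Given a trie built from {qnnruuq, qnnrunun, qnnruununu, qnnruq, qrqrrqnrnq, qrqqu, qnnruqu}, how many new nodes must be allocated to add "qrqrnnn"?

3

Walking "qrqrnnn" from the root, the first 4 characters ("qrqr") follow existing edges; "n" is the first miss.
So 7 − 4 = 3 new nodes.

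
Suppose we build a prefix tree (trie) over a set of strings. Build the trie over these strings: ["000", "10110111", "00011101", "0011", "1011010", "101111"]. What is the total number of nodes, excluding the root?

21

Trie structure (* marks end of a word):
(root)
├─ 0
│  └─ 0
│     ├─ 0 *
│     │  └─ 1
│     │     └─ 1
│     │        └─ 1
│     │           └─ 0
│     │              └─ 1 *
│     └─ 1
│        └─ 1 *
└─ 1
   └─ 0
      └─ 1
         └─ 1
            ├─ 0
            │  └─ 1
            │     ├─ 0 *
            │     └─ 1
            │        └─ 1 *
            └─ 1
               └─ 1 *
Counting every labelled node above: 21.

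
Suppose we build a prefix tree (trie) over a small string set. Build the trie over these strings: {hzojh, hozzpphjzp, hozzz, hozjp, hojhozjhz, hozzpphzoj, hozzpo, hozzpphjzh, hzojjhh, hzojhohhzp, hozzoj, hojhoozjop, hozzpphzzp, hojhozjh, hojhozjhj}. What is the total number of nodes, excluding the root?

Insert word by word; a character creates a node only if that edge doesn't already exist:
  "hzojh" → 5 new (h, z, o, j, h)
  "hozzpphjzp" → prefix "h" already present; 9 new (o, z, z, p, p, h, j, z, p)
  "hozzz" → prefix "hozz" already present; 1 new (z)
  "hozjp" → prefix "hoz" already present; 2 new (j, p)
  "hojhozjhz" → prefix "ho" already present; 7 new (j, h, o, z, j, h, z)
  "hozzpphzoj" → prefix "hozzpph" already present; 3 new (z, o, j)
  "hozzpo" → prefix "hozzp" already present; 1 new (o)
  "hozzpphjzh" → prefix "hozzpphjz" already present; 1 new (h)
  "hzojjhh" → prefix "hzoj" already present; 3 new (j, h, h)
  "hzojhohhzp" → prefix "hzojh" already present; 5 new (o, h, h, z, p)
  "hozzoj" → prefix "hozz" already present; 2 new (o, j)
  "hojhoozjop" → prefix "hojho" already present; 5 new (o, z, j, o, p)
  "hozzpphzzp" → prefix "hozzpphz" already present; 2 new (z, p)
  "hojhozjh" → prefix "hojhozjh" already present; 0 new (none)
  "hojhozjhj" → prefix "hojhozjh" already present; 1 new (j)
Total nodes = 5 + 9 + 1 + 2 + 7 + 3 + 1 + 1 + 3 + 5 + 2 + 5 + 2 + 0 + 1 = 47

47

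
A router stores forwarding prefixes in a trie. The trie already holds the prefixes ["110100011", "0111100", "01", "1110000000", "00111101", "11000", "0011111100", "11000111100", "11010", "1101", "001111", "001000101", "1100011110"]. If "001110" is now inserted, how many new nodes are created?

The longest prefix of "001110" already in the trie is "00111" (length 5).
So 6 − 5 = 1 new nodes.

1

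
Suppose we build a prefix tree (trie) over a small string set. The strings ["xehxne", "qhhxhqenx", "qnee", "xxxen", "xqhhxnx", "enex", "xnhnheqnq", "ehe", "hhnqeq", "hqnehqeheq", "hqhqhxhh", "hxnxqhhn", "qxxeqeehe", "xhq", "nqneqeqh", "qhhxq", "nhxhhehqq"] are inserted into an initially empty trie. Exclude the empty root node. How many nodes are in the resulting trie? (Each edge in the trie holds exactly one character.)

Trace insertions, counting only characters that open a new branch:
  "xehxne" → 6 new (x, e, h, x, n, e)
  "qhhxhqenx" → 9 new (q, h, h, x, h, q, e, n, x)
  "qnee" → prefix "q" already present; 3 new (n, e, e)
  "xxxen" → prefix "x" already present; 4 new (x, x, e, n)
  "xqhhxnx" → prefix "x" already present; 6 new (q, h, h, x, n, x)
  "enex" → 4 new (e, n, e, x)
  "xnhnheqnq" → prefix "x" already present; 8 new (n, h, n, h, e, q, n, q)
  "ehe" → prefix "e" already present; 2 new (h, e)
  "hhnqeq" → 6 new (h, h, n, q, e, q)
  "hqnehqeheq" → prefix "h" already present; 9 new (q, n, e, h, q, e, h, e, q)
  "hqhqhxhh" → prefix "hq" already present; 6 new (h, q, h, x, h, h)
  "hxnxqhhn" → prefix "h" already present; 7 new (x, n, x, q, h, h, n)
  "qxxeqeehe" → prefix "q" already present; 8 new (x, x, e, q, e, e, h, e)
  "xhq" → prefix "x" already present; 2 new (h, q)
  "nqneqeqh" → 8 new (n, q, n, e, q, e, q, h)
  "qhhxq" → prefix "qhhx" already present; 1 new (q)
  "nhxhhehqq" → prefix "n" already present; 8 new (h, x, h, h, e, h, q, q)
Total nodes = 6 + 9 + 3 + 4 + 6 + 4 + 8 + 2 + 6 + 9 + 6 + 7 + 8 + 2 + 8 + 1 + 8 = 97

97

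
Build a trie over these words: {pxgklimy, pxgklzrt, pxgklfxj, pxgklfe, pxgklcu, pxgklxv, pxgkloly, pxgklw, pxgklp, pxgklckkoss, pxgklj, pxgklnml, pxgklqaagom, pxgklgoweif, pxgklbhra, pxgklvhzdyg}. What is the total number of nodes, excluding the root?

55

Trace insertions, counting only characters that open a new branch:
  "pxgklimy" → 8 new (p, x, g, k, l, i, m, y)
  "pxgklzrt" → prefix "pxgkl" already present; 3 new (z, r, t)
  "pxgklfxj" → prefix "pxgkl" already present; 3 new (f, x, j)
  "pxgklfe" → prefix "pxgklf" already present; 1 new (e)
  "pxgklcu" → prefix "pxgkl" already present; 2 new (c, u)
  "pxgklxv" → prefix "pxgkl" already present; 2 new (x, v)
  "pxgkloly" → prefix "pxgkl" already present; 3 new (o, l, y)
  "pxgklw" → prefix "pxgkl" already present; 1 new (w)
  "pxgklp" → prefix "pxgkl" already present; 1 new (p)
  "pxgklckkoss" → prefix "pxgklc" already present; 5 new (k, k, o, s, s)
  "pxgklj" → prefix "pxgkl" already present; 1 new (j)
  "pxgklnml" → prefix "pxgkl" already present; 3 new (n, m, l)
  "pxgklqaagom" → prefix "pxgkl" already present; 6 new (q, a, a, g, o, m)
  "pxgklgoweif" → prefix "pxgkl" already present; 6 new (g, o, w, e, i, f)
  "pxgklbhra" → prefix "pxgkl" already present; 4 new (b, h, r, a)
  "pxgklvhzdyg" → prefix "pxgkl" already present; 6 new (v, h, z, d, y, g)
Total nodes = 8 + 3 + 3 + 1 + 2 + 2 + 3 + 1 + 1 + 5 + 1 + 3 + 6 + 6 + 4 + 6 = 55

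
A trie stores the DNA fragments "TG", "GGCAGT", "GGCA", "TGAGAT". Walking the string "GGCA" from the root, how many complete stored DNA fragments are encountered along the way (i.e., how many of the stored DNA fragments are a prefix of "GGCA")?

Check each prefix of "GGCA" against the stored set — each match is an end-marker on the path.
Prefixes of the query that are stored words: "GGCA"
Count: 1

1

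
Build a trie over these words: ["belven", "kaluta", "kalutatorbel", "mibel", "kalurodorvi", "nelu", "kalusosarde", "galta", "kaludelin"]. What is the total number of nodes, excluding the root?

For each word, the new-node count is its length minus the longest prefix already in the trie:
  "belven" → 6 new (b, e, l, v, e, n)
  "kaluta" → 6 new (k, a, l, u, t, a)
  "kalutatorbel" → prefix "kaluta" already present; 6 new (t, o, r, b, e, l)
  "mibel" → 5 new (m, i, b, e, l)
  "kalurodorvi" → prefix "kalu" already present; 7 new (r, o, d, o, r, v, i)
  "nelu" → 4 new (n, e, l, u)
  "kalusosarde" → prefix "kalu" already present; 7 new (s, o, s, a, r, d, e)
  "galta" → 5 new (g, a, l, t, a)
  "kaludelin" → prefix "kalu" already present; 5 new (d, e, l, i, n)
Total nodes = 6 + 6 + 6 + 5 + 7 + 4 + 7 + 5 + 5 = 51

51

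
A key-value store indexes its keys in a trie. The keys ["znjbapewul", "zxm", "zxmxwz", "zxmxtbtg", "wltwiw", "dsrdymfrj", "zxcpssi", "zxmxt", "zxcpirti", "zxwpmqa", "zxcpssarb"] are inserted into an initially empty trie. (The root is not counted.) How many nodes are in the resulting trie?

For each word, the new-node count is its length minus the longest prefix already in the trie:
  "znjbapewul" → 10 new (z, n, j, b, a, p, e, w, u, l)
  "zxm" → prefix "z" already present; 2 new (x, m)
  "zxmxwz" → prefix "zxm" already present; 3 new (x, w, z)
  "zxmxtbtg" → prefix "zxmx" already present; 4 new (t, b, t, g)
  "wltwiw" → 6 new (w, l, t, w, i, w)
  "dsrdymfrj" → 9 new (d, s, r, d, y, m, f, r, j)
  "zxcpssi" → prefix "zx" already present; 5 new (c, p, s, s, i)
  "zxmxt" → prefix "zxmxt" already present; 0 new (none)
  "zxcpirti" → prefix "zxcp" already present; 4 new (i, r, t, i)
  "zxwpmqa" → prefix "zx" already present; 5 new (w, p, m, q, a)
  "zxcpssarb" → prefix "zxcpss" already present; 3 new (a, r, b)
Total nodes = 10 + 2 + 3 + 4 + 6 + 9 + 5 + 0 + 4 + 5 + 3 = 51

51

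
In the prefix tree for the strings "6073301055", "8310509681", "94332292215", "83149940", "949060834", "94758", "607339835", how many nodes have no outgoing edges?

7

A leaf is a node with no children — equivalently, the end of a word that is not a proper prefix of any other stored word.
Those words: "6073301055", "607339835", "8310509681", "83149940", "94332292215", "94758", "949060834"
Leaf count: 7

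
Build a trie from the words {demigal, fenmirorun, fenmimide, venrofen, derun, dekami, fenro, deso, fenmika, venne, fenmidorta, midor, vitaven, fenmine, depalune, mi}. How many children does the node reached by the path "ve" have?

Walk "ve" from the root, arriving at one node.
Characters that immediately follow "ve" among the stored strings: {n}.
That node has 1 child edge.

1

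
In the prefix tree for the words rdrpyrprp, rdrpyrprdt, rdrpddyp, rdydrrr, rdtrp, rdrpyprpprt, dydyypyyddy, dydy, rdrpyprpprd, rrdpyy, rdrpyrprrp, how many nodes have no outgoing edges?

Leaves are exactly the stored words that no other stored word extends.
Those words: "dydyypyyddy", "rdrpddyp", "rdrpyprpprd", "rdrpyprpprt", "rdrpyrprdt", "rdrpyrprp", "rdrpyrprrp", "rdtrp", "rdydrrr", "rrdpyy"
Leaf count: 10

10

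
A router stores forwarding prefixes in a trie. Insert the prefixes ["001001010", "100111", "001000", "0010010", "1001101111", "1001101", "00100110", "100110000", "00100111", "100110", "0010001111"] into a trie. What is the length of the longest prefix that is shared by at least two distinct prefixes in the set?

Look for the deepest trie node that still has at least two words in its subtree.
e.g. "0010010" and "001001010" share the prefix "0010010" of length 7; no pair shares a longer one.
Longest shared-prefix length: 7

7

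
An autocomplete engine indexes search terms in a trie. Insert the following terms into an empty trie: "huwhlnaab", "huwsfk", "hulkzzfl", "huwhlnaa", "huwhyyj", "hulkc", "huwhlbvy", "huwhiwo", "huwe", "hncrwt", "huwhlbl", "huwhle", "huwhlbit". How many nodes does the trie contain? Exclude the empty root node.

38

For each word, the new-node count is its length minus the longest prefix already in the trie:
  "huwhlnaab" → 9 new (h, u, w, h, l, n, a, a, b)
  "huwsfk" → prefix "huw" already present; 3 new (s, f, k)
  "hulkzzfl" → prefix "hu" already present; 6 new (l, k, z, z, f, l)
  "huwhlnaa" → prefix "huwhlnaa" already present; 0 new (none)
  "huwhyyj" → prefix "huwh" already present; 3 new (y, y, j)
  "hulkc" → prefix "hulk" already present; 1 new (c)
  "huwhlbvy" → prefix "huwhl" already present; 3 new (b, v, y)
  "huwhiwo" → prefix "huwh" already present; 3 new (i, w, o)
  "huwe" → prefix "huw" already present; 1 new (e)
  "hncrwt" → prefix "h" already present; 5 new (n, c, r, w, t)
  "huwhlbl" → prefix "huwhlb" already present; 1 new (l)
  "huwhle" → prefix "huwhl" already present; 1 new (e)
  "huwhlbit" → prefix "huwhlb" already present; 2 new (i, t)
Total nodes = 9 + 3 + 6 + 0 + 3 + 1 + 3 + 3 + 1 + 5 + 1 + 1 + 2 = 38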